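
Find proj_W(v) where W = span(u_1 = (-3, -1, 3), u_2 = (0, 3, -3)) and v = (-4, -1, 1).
proj_W(v) = (-36/11, 1/11, 23/11)

Set up U = [u_1 | ... | u_2] ∈ R^(3×2). The projector onto W = col(U) is P = U (U^T U)^(-1) U^T.
Compute U^T U =
  [19, -12]
  [-12, 18],
and U^T v = (16, -6).
Solve U^T U · c = U^T v for the coefficients: c = (12/11, 13/33). The projection is proj_W(v) = U c.
Check: (v - proj_W(v)) · u_1 = 0  (should be 0).
Check: (v - proj_W(v)) · u_2 = 0  (should be 0).
Result: proj_W(v) = (-36/11, 1/11, 23/11).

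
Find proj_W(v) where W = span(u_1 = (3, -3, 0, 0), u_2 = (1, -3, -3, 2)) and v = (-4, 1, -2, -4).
proj_W(v) = (-77/30, 73/30, -1/5, 2/15)

Set up U = [u_1 | ... | u_2] ∈ R^(4×2). The projector onto W = col(U) is P = U (U^T U)^(-1) U^T.
Compute U^T U =
  [18, 12]
  [12, 23],
and U^T v = (-15, -9).
Solve U^T U · c = U^T v for the coefficients: c = (-79/90, 1/15). The projection is proj_W(v) = U c.
Check: (v - proj_W(v)) · u_1 = 0  (should be 0).
Check: (v - proj_W(v)) · u_2 = 0  (should be 0).
Result: proj_W(v) = (-77/30, 73/30, -1/5, 2/15).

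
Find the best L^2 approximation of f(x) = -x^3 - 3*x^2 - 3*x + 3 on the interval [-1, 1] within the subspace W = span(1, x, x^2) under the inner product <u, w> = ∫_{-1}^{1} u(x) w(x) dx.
g(x) = -3*x^2 - 18*x/5 + 3

The best approximation g ∈ W is the orthogonal projection of f onto W. Writing g = a_0 + a_1 x + a_2 x^2, the coefficients solve the normal equations G · a = b where
  G_{ij} = <φ_i, φ_j> and b_i = <f, φ_i>, with φ_0 = 1, φ_1 = x, φ_2 = x^2.
G =
  [2, 0, 2/3]
  [0, 2/3, 0]
  [2/3, 0, 2/5],
b = (4, -12/5, 4/5).
Solving gives a_0 = 3, a_1 = -18/5, a_2 = -3, so
  g(x) = -3*x^2 - 18*x/5 + 3.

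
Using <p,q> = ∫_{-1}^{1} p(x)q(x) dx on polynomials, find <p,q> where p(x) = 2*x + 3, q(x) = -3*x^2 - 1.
<p,q> = -12

Expand the product: p(x)·q(x) = -6*x^3 - 9*x^2 - 2*x - 3.
∫_{-1}^{1} of each monomial x^k gives [2/(k+1) if k even, 0 if k odd]. Integrating term-by-term (or equivalently evaluating the antiderivative F(x) = -3*x^4/2 - 3*x^3 - x^2 - 3*x at the endpoints):
  F(1) − F(−1) = -17/2 − (7/2) = -12.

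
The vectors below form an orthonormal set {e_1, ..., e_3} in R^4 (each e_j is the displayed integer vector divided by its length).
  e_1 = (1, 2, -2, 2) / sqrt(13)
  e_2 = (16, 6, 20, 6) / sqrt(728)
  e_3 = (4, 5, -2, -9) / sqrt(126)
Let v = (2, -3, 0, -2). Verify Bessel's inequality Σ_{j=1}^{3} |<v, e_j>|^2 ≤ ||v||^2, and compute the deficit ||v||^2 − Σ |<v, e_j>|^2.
Σ |<v, e_j>|^2 = 53/9; ||v||^2 = 17; deficit = 100/9

Write each e_j = u_j / sqrt(<u_j, u_j>) where u_j is the displayed integer vector. Then <v, e_j> = <v, u_j> / sqrt(<u_j, u_j>), so |<v, e_j>|^2 = <v, u_j>^2 / <u_j, u_j>.
Coefficients: <v, e_1> = -8/sqrt(13), <v, e_2> = 2/sqrt(728), <v, e_3> = 11/sqrt(126).
Square and sum: Σ |<v, e_j>|^2 = 53/9.
Compute ||v||^2 = v·v = 17.
Deficit = 17 − 53/9 = 100/9 ≥ 0, confirming Bessel's inequality. (The deficit equals ||v − Σ <v,e_j> e_j||^2, the squared distance from v to span{e_j}.)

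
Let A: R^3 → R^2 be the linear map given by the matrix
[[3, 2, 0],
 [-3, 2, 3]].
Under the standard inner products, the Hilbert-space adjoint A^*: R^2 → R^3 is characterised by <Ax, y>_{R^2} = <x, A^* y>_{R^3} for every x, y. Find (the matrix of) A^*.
A^* = A^T =
[[3, -3],
 [2, 2],
 [0, 3]]

For real matrices with standard dot products, the defining identity <Ax, y> = <x, A^* y> gives (Ax)^T y = x^T (A^*) y, i.e. x^T A^T y = x^T (A^*) y. Since this holds for all x, y, we must have A^* = A^T. Therefore
A^* =
[[3, -3],
 [2, 2],
 [0, 3]].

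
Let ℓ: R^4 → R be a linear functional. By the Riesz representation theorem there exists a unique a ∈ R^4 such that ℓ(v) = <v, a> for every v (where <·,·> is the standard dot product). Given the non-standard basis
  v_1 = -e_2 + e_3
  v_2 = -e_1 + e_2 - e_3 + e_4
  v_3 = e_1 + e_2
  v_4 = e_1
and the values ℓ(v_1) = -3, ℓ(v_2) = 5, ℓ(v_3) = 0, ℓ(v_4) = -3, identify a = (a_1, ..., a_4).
a = (-3, 3, 0, -1)

Write a = (a_1, ..., a_4) in the standard basis. For each basis vector v_i, ℓ(v_i) = <v_i, a> is a linear equation in the a_j's. Collect the n equations into a matrix system V a = ℓ, where row i of V is v_i (expressed in the standard basis). Since V is invertible (lower-triangular with 1s on the diagonal, up to permutation), solve by back-substitution:
  V =
[[0, -1, 1, 0],
 [-1, 1, -1, 1],
 [1, 1, 0, 0],
 [1, 0, 0, 0]]
  V a = (-3, 5, 0, -3)
Solving gives a = (-3, 3, 0, -1).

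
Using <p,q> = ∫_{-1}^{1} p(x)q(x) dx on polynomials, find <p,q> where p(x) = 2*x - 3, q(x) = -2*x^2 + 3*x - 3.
<p,q> = 26

Expand the product: p(x)·q(x) = -4*x^3 + 12*x^2 - 15*x + 9.
∫_{-1}^{1} of each monomial x^k gives [2/(k+1) if k even, 0 if k odd]. Integrating term-by-term (or equivalently evaluating the antiderivative F(x) = -x^4 + 4*x^3 - 15*x^2/2 + 9*x at the endpoints):
  F(1) − F(−1) = 9/2 − (-43/2) = 26.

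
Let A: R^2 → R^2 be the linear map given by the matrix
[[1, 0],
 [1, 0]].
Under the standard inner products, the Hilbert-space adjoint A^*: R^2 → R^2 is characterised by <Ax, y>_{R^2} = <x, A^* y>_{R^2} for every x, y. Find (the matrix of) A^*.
A^* = A^T =
[[1, 1],
 [0, 0]]

For real matrices with standard dot products, the defining identity <Ax, y> = <x, A^* y> gives (Ax)^T y = x^T (A^*) y, i.e. x^T A^T y = x^T (A^*) y. Since this holds for all x, y, we must have A^* = A^T. Therefore
A^* =
[[1, 1],
 [0, 0]].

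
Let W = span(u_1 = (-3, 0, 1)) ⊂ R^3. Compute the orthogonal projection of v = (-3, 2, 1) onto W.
proj_W(v) = (-3, 0, 1)

Set up U = [u_1 | ... | u_1] ∈ R^(3×1). The projector onto W = col(U) is P = U (U^T U)^(-1) U^T.
Compute U^T U =
  [10],
and U^T v = (10).
Solve U^T U · c = U^T v for the coefficients: c = (1). The projection is proj_W(v) = U c.
Check: (v - proj_W(v)) · u_1 = 0  (should be 0).
Result: proj_W(v) = (-3, 0, 1).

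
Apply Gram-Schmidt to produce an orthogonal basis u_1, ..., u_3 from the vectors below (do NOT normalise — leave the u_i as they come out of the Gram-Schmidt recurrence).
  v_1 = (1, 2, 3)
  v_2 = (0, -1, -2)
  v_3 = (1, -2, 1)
Orthogonal basis:
  u_1 = (1, 2, 3)
  u_2 = (4/7, 1/7, -2/7)
  u_3 = (1, -2, 1)

Apply the Gram-Schmidt recurrence
  u_1 = v_1
  u_i = v_i − Σ_{j<i} ((v_i · u_j) / (u_j · u_j)) · u_j.

Step by step this gives:
  u_1 = (1, 2, 3)
  u_2 = (4/7, 1/7, -2/7)
  u_3 = (1, -2, 1)

Orthogonality check:
  u_2 · u_1 = 0 (should be 0)
  u_3 · u_1 = 0 (should be 0)
  u_3 · u_2 = 0 (should be 0)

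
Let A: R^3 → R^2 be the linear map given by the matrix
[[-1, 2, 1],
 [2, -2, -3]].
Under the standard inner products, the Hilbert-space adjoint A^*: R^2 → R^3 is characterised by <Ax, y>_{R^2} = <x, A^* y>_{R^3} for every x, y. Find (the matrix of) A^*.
A^* = A^T =
[[-1, 2],
 [2, -2],
 [1, -3]]

For real matrices with standard dot products, the defining identity <Ax, y> = <x, A^* y> gives (Ax)^T y = x^T (A^*) y, i.e. x^T A^T y = x^T (A^*) y. Since this holds for all x, y, we must have A^* = A^T. Therefore
A^* =
[[-1, 2],
 [2, -2],
 [1, -3]].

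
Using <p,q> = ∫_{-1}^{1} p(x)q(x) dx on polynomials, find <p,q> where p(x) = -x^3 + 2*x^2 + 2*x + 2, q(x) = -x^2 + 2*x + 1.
<p,q> = 76/15

Expand the product: p(x)·q(x) = x^5 - 4*x^4 + x^3 + 4*x^2 + 6*x + 2.
∫_{-1}^{1} of each monomial x^k gives [2/(k+1) if k even, 0 if k odd]. Integrating term-by-term (or equivalently evaluating the antiderivative F(x) = x^6/6 - 4*x^5/5 + x^4/4 + 4*x^3/3 + 3*x^2 + 2*x at the endpoints):
  F(1) − F(−1) = 119/20 − (53/60) = 76/15.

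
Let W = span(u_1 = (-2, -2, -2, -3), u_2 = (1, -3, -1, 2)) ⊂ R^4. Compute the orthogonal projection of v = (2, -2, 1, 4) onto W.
proj_W(v) = (7/3, -5/3, 1/3, 4)

Set up U = [u_1 | ... | u_2] ∈ R^(4×2). The projector onto W = col(U) is P = U (U^T U)^(-1) U^T.
Compute U^T U =
  [21, 0]
  [0, 15],
and U^T v = (-14, 15).
Solve U^T U · c = U^T v for the coefficients: c = (-2/3, 1). The projection is proj_W(v) = U c.
Check: (v - proj_W(v)) · u_1 = 0  (should be 0).
Check: (v - proj_W(v)) · u_2 = 0  (should be 0).
Result: proj_W(v) = (7/3, -5/3, 1/3, 4).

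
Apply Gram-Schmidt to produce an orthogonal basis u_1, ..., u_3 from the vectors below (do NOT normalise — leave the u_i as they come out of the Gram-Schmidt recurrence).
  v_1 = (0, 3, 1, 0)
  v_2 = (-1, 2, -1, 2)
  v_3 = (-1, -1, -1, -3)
Orthogonal basis:
  u_1 = (0, 3, 1, 0)
  u_2 = (-1, 1/2, -3/2, 2)
  u_3 = (-23/15, 7/15, -7/5, -29/15)

Apply the Gram-Schmidt recurrence
  u_1 = v_1
  u_i = v_i − Σ_{j<i} ((v_i · u_j) / (u_j · u_j)) · u_j.

Step by step this gives:
  u_1 = (0, 3, 1, 0)
  u_2 = (-1, 1/2, -3/2, 2)
  u_3 = (-23/15, 7/15, -7/5, -29/15)

Orthogonality check:
  u_2 · u_1 = 0 (should be 0)
  u_3 · u_1 = 0 (should be 0)
  u_3 · u_2 = 0 (should be 0)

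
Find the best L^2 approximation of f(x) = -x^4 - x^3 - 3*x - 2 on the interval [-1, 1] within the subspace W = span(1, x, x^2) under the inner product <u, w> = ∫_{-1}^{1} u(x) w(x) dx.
g(x) = -6*x^2/7 - 18*x/5 - 67/35

The best approximation g ∈ W is the orthogonal projection of f onto W. Writing g = a_0 + a_1 x + a_2 x^2, the coefficients solve the normal equations G · a = b where
  G_{ij} = <φ_i, φ_j> and b_i = <f, φ_i>, with φ_0 = 1, φ_1 = x, φ_2 = x^2.
G =
  [2, 0, 2/3]
  [0, 2/3, 0]
  [2/3, 0, 2/5],
b = (-22/5, -12/5, -34/21).
Solving gives a_0 = -67/35, a_1 = -18/5, a_2 = -6/7, so
  g(x) = -6*x^2/7 - 18*x/5 - 67/35.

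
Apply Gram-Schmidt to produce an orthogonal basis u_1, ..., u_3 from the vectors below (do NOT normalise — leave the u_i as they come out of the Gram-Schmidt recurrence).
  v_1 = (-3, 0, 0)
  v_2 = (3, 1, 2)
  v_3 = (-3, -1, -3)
Orthogonal basis:
  u_1 = (-3, 0, 0)
  u_2 = (0, 1, 2)
  u_3 = (0, 2/5, -1/5)

Apply the Gram-Schmidt recurrence
  u_1 = v_1
  u_i = v_i − Σ_{j<i} ((v_i · u_j) / (u_j · u_j)) · u_j.

Step by step this gives:
  u_1 = (-3, 0, 0)
  u_2 = (0, 1, 2)
  u_3 = (0, 2/5, -1/5)

Orthogonality check:
  u_2 · u_1 = 0 (should be 0)
  u_3 · u_1 = 0 (should be 0)
  u_3 · u_2 = 0 (should be 0)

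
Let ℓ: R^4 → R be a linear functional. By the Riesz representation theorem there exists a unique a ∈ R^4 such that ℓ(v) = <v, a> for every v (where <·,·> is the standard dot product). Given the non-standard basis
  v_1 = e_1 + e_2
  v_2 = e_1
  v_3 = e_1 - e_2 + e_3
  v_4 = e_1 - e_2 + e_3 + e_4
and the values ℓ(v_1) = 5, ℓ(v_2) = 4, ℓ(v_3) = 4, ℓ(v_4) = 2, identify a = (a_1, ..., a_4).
a = (4, 1, 1, -2)

Write a = (a_1, ..., a_4) in the standard basis. For each basis vector v_i, ℓ(v_i) = <v_i, a> is a linear equation in the a_j's. Collect the n equations into a matrix system V a = ℓ, where row i of V is v_i (expressed in the standard basis). Since V is invertible (lower-triangular with 1s on the diagonal, up to permutation), solve by back-substitution:
  V =
[[1, 1, 0, 0],
 [1, 0, 0, 0],
 [1, -1, 1, 0],
 [1, -1, 1, 1]]
  V a = (5, 4, 4, 2)
Solving gives a = (4, 1, 1, -2).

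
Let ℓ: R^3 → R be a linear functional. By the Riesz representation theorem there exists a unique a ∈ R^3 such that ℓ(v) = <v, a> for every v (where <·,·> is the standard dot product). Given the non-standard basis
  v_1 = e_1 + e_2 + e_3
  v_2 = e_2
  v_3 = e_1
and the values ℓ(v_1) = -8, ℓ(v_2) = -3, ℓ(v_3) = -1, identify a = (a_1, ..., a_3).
a = (-1, -3, -4)

Write a = (a_1, ..., a_3) in the standard basis. For each basis vector v_i, ℓ(v_i) = <v_i, a> is a linear equation in the a_j's. Collect the n equations into a matrix system V a = ℓ, where row i of V is v_i (expressed in the standard basis). Since V is invertible (lower-triangular with 1s on the diagonal, up to permutation), solve by back-substitution:
  V =
[[1, 1, 1],
 [0, 1, 0],
 [1, 0, 0]]
  V a = (-8, -3, -1)
Solving gives a = (-1, -3, -4).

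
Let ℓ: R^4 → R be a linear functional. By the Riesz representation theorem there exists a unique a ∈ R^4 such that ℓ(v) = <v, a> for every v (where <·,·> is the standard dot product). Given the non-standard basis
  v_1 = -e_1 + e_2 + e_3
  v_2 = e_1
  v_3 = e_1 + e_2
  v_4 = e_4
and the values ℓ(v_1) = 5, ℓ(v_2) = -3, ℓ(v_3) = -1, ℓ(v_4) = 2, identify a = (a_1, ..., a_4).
a = (-3, 2, 0, 2)

Write a = (a_1, ..., a_4) in the standard basis. For each basis vector v_i, ℓ(v_i) = <v_i, a> is a linear equation in the a_j's. Collect the n equations into a matrix system V a = ℓ, where row i of V is v_i (expressed in the standard basis). Since V is invertible (lower-triangular with 1s on the diagonal, up to permutation), solve by back-substitution:
  V =
[[-1, 1, 1, 0],
 [1, 0, 0, 0],
 [1, 1, 0, 0],
 [0, 0, 0, 1]]
  V a = (5, -3, -1, 2)
Solving gives a = (-3, 2, 0, 2).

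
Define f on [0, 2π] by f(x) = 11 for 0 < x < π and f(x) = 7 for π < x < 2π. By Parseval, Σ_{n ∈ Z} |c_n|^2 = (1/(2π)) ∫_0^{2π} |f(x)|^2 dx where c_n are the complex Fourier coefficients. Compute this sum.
Σ |c_n|^2 = 85

Parseval equates the L^2 energy of f (normalised by 1/(2π)) with the ℓ^2 sum of its Fourier coefficients: (1/(2π)) ∫_0^{2π} |f|^2 = Σ |c_n|^2.
Compute the left side: (1/(2π)) [∫_0^π 11^2 dx + ∫_π^{2π} 7^2 dx] = (1/(2π)) · (121π + 49π) = (121 + 49)/2 = 85.
So Σ_{n ∈ Z} |c_n|^2 = 85.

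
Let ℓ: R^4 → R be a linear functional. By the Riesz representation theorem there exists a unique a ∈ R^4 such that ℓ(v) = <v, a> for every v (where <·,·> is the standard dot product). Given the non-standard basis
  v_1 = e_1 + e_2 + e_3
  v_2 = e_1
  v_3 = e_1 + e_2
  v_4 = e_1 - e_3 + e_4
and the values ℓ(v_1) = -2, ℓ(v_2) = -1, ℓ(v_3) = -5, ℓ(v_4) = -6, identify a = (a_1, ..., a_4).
a = (-1, -4, 3, -2)

Write a = (a_1, ..., a_4) in the standard basis. For each basis vector v_i, ℓ(v_i) = <v_i, a> is a linear equation in the a_j's. Collect the n equations into a matrix system V a = ℓ, where row i of V is v_i (expressed in the standard basis). Since V is invertible (lower-triangular with 1s on the diagonal, up to permutation), solve by back-substitution:
  V =
[[1, 1, 1, 0],
 [1, 0, 0, 0],
 [1, 1, 0, 0],
 [1, 0, -1, 1]]
  V a = (-2, -1, -5, -6)
Solving gives a = (-1, -4, 3, -2).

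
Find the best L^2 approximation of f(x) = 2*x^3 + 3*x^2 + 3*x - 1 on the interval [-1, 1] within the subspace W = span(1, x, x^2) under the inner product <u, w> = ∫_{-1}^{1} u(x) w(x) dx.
g(x) = 3*x^2 + 21*x/5 - 1

The best approximation g ∈ W is the orthogonal projection of f onto W. Writing g = a_0 + a_1 x + a_2 x^2, the coefficients solve the normal equations G · a = b where
  G_{ij} = <φ_i, φ_j> and b_i = <f, φ_i>, with φ_0 = 1, φ_1 = x, φ_2 = x^2.
G =
  [2, 0, 2/3]
  [0, 2/3, 0]
  [2/3, 0, 2/5],
b = (0, 14/5, 8/15).
Solving gives a_0 = -1, a_1 = 21/5, a_2 = 3, so
  g(x) = 3*x^2 + 21*x/5 - 1.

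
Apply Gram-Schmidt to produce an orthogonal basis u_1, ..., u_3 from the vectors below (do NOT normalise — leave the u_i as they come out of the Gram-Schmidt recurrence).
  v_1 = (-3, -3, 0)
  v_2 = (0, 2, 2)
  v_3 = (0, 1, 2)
Orthogonal basis:
  u_1 = (-3, -3, 0)
  u_2 = (-1, 1, 2)
  u_3 = (1/3, -1/3, 1/3)

Apply the Gram-Schmidt recurrence
  u_1 = v_1
  u_i = v_i − Σ_{j<i} ((v_i · u_j) / (u_j · u_j)) · u_j.

Step by step this gives:
  u_1 = (-3, -3, 0)
  u_2 = (-1, 1, 2)
  u_3 = (1/3, -1/3, 1/3)

Orthogonality check:
  u_2 · u_1 = 0 (should be 0)
  u_3 · u_1 = 0 (should be 0)
  u_3 · u_2 = 0 (should be 0)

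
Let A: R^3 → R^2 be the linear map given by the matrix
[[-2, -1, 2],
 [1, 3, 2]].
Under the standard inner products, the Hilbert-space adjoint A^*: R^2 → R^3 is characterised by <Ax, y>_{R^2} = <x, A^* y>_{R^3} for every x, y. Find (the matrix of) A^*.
A^* = A^T =
[[-2, 1],
 [-1, 3],
 [2, 2]]

For real matrices with standard dot products, the defining identity <Ax, y> = <x, A^* y> gives (Ax)^T y = x^T (A^*) y, i.e. x^T A^T y = x^T (A^*) y. Since this holds for all x, y, we must have A^* = A^T. Therefore
A^* =
[[-2, 1],
 [-1, 3],
 [2, 2]].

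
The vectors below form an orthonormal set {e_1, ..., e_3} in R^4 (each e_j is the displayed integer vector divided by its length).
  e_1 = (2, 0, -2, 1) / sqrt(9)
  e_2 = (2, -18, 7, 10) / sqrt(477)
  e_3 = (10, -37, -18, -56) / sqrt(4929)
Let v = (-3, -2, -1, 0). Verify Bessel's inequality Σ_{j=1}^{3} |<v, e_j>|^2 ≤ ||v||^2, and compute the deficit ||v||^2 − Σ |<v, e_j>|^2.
Σ |<v, e_j>|^2 = 11/3; ||v||^2 = 14; deficit = 31/3

Write each e_j = u_j / sqrt(<u_j, u_j>) where u_j is the displayed integer vector. Then <v, e_j> = <v, u_j> / sqrt(<u_j, u_j>), so |<v, e_j>|^2 = <v, u_j>^2 / <u_j, u_j>.
Coefficients: <v, e_1> = -4/sqrt(9), <v, e_2> = 23/sqrt(477), <v, e_3> = 62/sqrt(4929).
Square and sum: Σ |<v, e_j>|^2 = 11/3.
Compute ||v||^2 = v·v = 14.
Deficit = 14 − 11/3 = 31/3 ≥ 0, confirming Bessel's inequality. (The deficit equals ||v − Σ <v,e_j> e_j||^2, the squared distance from v to span{e_j}.)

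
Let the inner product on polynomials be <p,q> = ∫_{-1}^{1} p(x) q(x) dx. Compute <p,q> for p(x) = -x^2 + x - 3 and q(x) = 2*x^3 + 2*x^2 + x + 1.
<p,q> = -10

Expand the product: p(x)·q(x) = -2*x^5 - 5*x^3 - 6*x^2 - 2*x - 3.
∫_{-1}^{1} of each monomial x^k gives [2/(k+1) if k even, 0 if k odd]. Integrating term-by-term (or equivalently evaluating the antiderivative F(x) = -x^6/3 - 5*x^4/4 - 2*x^3 - x^2 - 3*x at the endpoints):
  F(1) − F(−1) = -91/12 − (29/12) = -10.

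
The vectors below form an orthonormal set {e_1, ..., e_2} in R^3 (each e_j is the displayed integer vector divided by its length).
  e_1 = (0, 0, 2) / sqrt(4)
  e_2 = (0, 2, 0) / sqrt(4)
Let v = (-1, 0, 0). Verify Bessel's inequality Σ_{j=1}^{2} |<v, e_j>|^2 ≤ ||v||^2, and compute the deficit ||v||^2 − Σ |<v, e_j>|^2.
Σ |<v, e_j>|^2 = 0; ||v||^2 = 1; deficit = 1

Write each e_j = u_j / sqrt(<u_j, u_j>) where u_j is the displayed integer vector. Then <v, e_j> = <v, u_j> / sqrt(<u_j, u_j>), so |<v, e_j>|^2 = <v, u_j>^2 / <u_j, u_j>.
Coefficients: <v, e_1> = 0/sqrt(4), <v, e_2> = 0/sqrt(4).
Square and sum: Σ |<v, e_j>|^2 = 0.
Compute ||v||^2 = v·v = 1.
Deficit = 1 − 0 = 1 ≥ 0, confirming Bessel's inequality. (The deficit equals ||v − Σ <v,e_j> e_j||^2, the squared distance from v to span{e_j}.)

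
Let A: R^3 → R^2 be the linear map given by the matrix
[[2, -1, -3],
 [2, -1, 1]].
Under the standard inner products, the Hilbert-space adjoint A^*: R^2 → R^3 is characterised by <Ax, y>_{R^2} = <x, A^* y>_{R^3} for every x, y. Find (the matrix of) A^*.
A^* = A^T =
[[2, 2],
 [-1, -1],
 [-3, 1]]

For real matrices with standard dot products, the defining identity <Ax, y> = <x, A^* y> gives (Ax)^T y = x^T (A^*) y, i.e. x^T A^T y = x^T (A^*) y. Since this holds for all x, y, we must have A^* = A^T. Therefore
A^* =
[[2, 2],
 [-1, -1],
 [-3, 1]].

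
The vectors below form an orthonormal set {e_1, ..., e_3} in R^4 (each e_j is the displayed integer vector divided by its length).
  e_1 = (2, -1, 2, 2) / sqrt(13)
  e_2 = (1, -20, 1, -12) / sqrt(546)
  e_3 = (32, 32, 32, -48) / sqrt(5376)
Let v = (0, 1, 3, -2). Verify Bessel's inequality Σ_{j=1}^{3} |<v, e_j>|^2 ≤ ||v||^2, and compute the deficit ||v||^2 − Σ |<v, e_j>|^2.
Σ |<v, e_j>|^2 = 19/2; ||v||^2 = 14; deficit = 9/2

Write each e_j = u_j / sqrt(<u_j, u_j>) where u_j is the displayed integer vector. Then <v, e_j> = <v, u_j> / sqrt(<u_j, u_j>), so |<v, e_j>|^2 = <v, u_j>^2 / <u_j, u_j>.
Coefficients: <v, e_1> = 1/sqrt(13), <v, e_2> = 7/sqrt(546), <v, e_3> = 224/sqrt(5376).
Square and sum: Σ |<v, e_j>|^2 = 19/2.
Compute ||v||^2 = v·v = 14.
Deficit = 14 − 19/2 = 9/2 ≥ 0, confirming Bessel's inequality. (The deficit equals ||v − Σ <v,e_j> e_j||^2, the squared distance from v to span{e_j}.)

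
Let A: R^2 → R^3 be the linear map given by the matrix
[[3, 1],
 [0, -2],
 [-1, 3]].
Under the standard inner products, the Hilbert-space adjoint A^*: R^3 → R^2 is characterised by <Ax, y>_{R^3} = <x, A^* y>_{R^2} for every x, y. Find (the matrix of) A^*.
A^* = A^T =
[[3, 0, -1],
 [1, -2, 3]]

For real matrices with standard dot products, the defining identity <Ax, y> = <x, A^* y> gives (Ax)^T y = x^T (A^*) y, i.e. x^T A^T y = x^T (A^*) y. Since this holds for all x, y, we must have A^* = A^T. Therefore
A^* =
[[3, 0, -1],
 [1, -2, 3]].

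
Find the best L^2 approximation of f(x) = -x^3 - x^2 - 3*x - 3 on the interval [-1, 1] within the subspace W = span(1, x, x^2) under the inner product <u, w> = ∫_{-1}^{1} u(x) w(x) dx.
g(x) = -x^2 - 18*x/5 - 3

The best approximation g ∈ W is the orthogonal projection of f onto W. Writing g = a_0 + a_1 x + a_2 x^2, the coefficients solve the normal equations G · a = b where
  G_{ij} = <φ_i, φ_j> and b_i = <f, φ_i>, with φ_0 = 1, φ_1 = x, φ_2 = x^2.
G =
  [2, 0, 2/3]
  [0, 2/3, 0]
  [2/3, 0, 2/5],
b = (-20/3, -12/5, -12/5).
Solving gives a_0 = -3, a_1 = -18/5, a_2 = -1, so
  g(x) = -x^2 - 18*x/5 - 3.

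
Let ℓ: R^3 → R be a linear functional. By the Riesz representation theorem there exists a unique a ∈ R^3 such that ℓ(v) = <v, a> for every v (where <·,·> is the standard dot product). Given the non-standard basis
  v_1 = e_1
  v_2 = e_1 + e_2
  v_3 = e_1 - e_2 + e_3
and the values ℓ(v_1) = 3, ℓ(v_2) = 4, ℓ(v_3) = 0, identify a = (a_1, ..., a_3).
a = (3, 1, -2)

Write a = (a_1, ..., a_3) in the standard basis. For each basis vector v_i, ℓ(v_i) = <v_i, a> is a linear equation in the a_j's. Collect the n equations into a matrix system V a = ℓ, where row i of V is v_i (expressed in the standard basis). Since V is invertible (lower-triangular with 1s on the diagonal, up to permutation), solve by back-substitution:
  V =
[[1, 0, 0],
 [1, 1, 0],
 [1, -1, 1]]
  V a = (3, 4, 0)
Solving gives a = (3, 1, -2).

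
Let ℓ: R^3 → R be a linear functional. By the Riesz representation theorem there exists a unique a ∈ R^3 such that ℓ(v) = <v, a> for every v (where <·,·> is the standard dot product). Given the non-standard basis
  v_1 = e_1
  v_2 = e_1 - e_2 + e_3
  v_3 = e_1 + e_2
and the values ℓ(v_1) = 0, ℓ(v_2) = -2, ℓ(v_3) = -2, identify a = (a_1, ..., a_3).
a = (0, -2, -4)

Write a = (a_1, ..., a_3) in the standard basis. For each basis vector v_i, ℓ(v_i) = <v_i, a> is a linear equation in the a_j's. Collect the n equations into a matrix system V a = ℓ, where row i of V is v_i (expressed in the standard basis). Since V is invertible (lower-triangular with 1s on the diagonal, up to permutation), solve by back-substitution:
  V =
[[1, 0, 0],
 [1, -1, 1],
 [1, 1, 0]]
  V a = (0, -2, -2)
Solving gives a = (0, -2, -4).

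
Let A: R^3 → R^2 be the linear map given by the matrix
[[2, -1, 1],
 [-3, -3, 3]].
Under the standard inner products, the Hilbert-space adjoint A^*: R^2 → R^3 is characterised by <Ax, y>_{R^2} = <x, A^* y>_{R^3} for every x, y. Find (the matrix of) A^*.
A^* = A^T =
[[2, -3],
 [-1, -3],
 [1, 3]]

For real matrices with standard dot products, the defining identity <Ax, y> = <x, A^* y> gives (Ax)^T y = x^T (A^*) y, i.e. x^T A^T y = x^T (A^*) y. Since this holds for all x, y, we must have A^* = A^T. Therefore
A^* =
[[2, -3],
 [-1, -3],
 [1, 3]].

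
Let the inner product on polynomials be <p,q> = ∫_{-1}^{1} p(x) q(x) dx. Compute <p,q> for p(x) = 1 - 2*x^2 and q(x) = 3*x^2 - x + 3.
<p,q> = 8/5

Expand the product: p(x)·q(x) = -6*x^4 + 2*x^3 - 3*x^2 - x + 3.
∫_{-1}^{1} of each monomial x^k gives [2/(k+1) if k even, 0 if k odd]. Integrating term-by-term (or equivalently evaluating the antiderivative F(x) = -6*x^5/5 + x^4/2 - x^3 - x^2/2 + 3*x at the endpoints):
  F(1) − F(−1) = 4/5 − (-4/5) = 8/5.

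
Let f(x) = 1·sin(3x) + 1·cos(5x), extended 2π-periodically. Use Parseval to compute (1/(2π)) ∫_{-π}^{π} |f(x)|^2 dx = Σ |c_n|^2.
Σ |c_n|^2 = 1

Expand |f|^2 and use orthogonality of {sin(nx), cos(mx)} on [-π, π]:
  ∫_{-π}^{π} sin(nx)^2 dx = π, ∫ cos(mx)^2 dx = π, and cross terms integrate to 0.
So ∫_{-π}^{π} f(x)^2 dx = 1^2 · π + 1^2 · π = (1 + 1)π.
Divide by 2π: (1 + 1)/2 = 1.
By Parseval, this equals Σ |c_n|^2.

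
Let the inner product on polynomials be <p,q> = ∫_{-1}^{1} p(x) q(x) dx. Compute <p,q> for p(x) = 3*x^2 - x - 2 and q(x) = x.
<p,q> = -2/3

Expand the product: p(x)·q(x) = 3*x^3 - x^2 - 2*x.
∫_{-1}^{1} of each monomial x^k gives [2/(k+1) if k even, 0 if k odd]. Integrating term-by-term (or equivalently evaluating the antiderivative F(x) = 3*x^4/4 - x^3/3 - x^2 at the endpoints):
  F(1) − F(−1) = -7/12 − (1/12) = -2/3.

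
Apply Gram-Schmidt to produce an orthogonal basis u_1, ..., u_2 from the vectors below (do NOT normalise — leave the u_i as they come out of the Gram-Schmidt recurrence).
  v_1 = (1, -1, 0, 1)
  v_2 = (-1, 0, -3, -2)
Orthogonal basis:
  u_1 = (1, -1, 0, 1)
  u_2 = (0, -1, -3, -1)

Apply the Gram-Schmidt recurrence
  u_1 = v_1
  u_i = v_i − Σ_{j<i} ((v_i · u_j) / (u_j · u_j)) · u_j.

Step by step this gives:
  u_1 = (1, -1, 0, 1)
  u_2 = (0, -1, -3, -1)

Orthogonality check:
  u_2 · u_1 = 0 (should be 0)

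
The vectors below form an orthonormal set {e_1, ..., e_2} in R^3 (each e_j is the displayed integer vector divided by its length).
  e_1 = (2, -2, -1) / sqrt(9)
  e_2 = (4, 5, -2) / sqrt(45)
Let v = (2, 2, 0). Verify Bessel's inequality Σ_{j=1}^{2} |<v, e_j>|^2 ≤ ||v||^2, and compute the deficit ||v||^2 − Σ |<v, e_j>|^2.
Σ |<v, e_j>|^2 = 36/5; ||v||^2 = 8; deficit = 4/5

Write each e_j = u_j / sqrt(<u_j, u_j>) where u_j is the displayed integer vector. Then <v, e_j> = <v, u_j> / sqrt(<u_j, u_j>), so |<v, e_j>|^2 = <v, u_j>^2 / <u_j, u_j>.
Coefficients: <v, e_1> = 0/sqrt(9), <v, e_2> = 18/sqrt(45).
Square and sum: Σ |<v, e_j>|^2 = 36/5.
Compute ||v||^2 = v·v = 8.
Deficit = 8 − 36/5 = 4/5 ≥ 0, confirming Bessel's inequality. (The deficit equals ||v − Σ <v,e_j> e_j||^2, the squared distance from v to span{e_j}.)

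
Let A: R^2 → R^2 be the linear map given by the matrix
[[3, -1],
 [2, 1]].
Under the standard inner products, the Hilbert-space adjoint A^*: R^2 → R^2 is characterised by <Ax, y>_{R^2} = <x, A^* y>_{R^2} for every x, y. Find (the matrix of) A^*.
A^* = A^T =
[[3, 2],
 [-1, 1]]

For real matrices with standard dot products, the defining identity <Ax, y> = <x, A^* y> gives (Ax)^T y = x^T (A^*) y, i.e. x^T A^T y = x^T (A^*) y. Since this holds for all x, y, we must have A^* = A^T. Therefore
A^* =
[[3, 2],
 [-1, 1]].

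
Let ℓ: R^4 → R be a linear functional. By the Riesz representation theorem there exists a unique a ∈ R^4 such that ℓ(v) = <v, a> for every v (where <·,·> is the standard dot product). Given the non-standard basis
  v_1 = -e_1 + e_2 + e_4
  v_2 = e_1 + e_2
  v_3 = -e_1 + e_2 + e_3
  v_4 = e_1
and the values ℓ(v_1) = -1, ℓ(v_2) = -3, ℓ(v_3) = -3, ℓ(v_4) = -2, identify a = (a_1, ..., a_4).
a = (-2, -1, -4, -2)

Write a = (a_1, ..., a_4) in the standard basis. For each basis vector v_i, ℓ(v_i) = <v_i, a> is a linear equation in the a_j's. Collect the n equations into a matrix system V a = ℓ, where row i of V is v_i (expressed in the standard basis). Since V is invertible (lower-triangular with 1s on the diagonal, up to permutation), solve by back-substitution:
  V =
[[-1, 1, 0, 1],
 [1, 1, 0, 0],
 [-1, 1, 1, 0],
 [1, 0, 0, 0]]
  V a = (-1, -3, -3, -2)
Solving gives a = (-2, -1, -4, -2).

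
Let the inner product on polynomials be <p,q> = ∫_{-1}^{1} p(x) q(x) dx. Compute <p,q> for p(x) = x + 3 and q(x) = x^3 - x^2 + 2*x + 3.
<p,q> = 266/15

Expand the product: p(x)·q(x) = x^4 + 2*x^3 - x^2 + 9*x + 9.
∫_{-1}^{1} of each monomial x^k gives [2/(k+1) if k even, 0 if k odd]. Integrating term-by-term (or equivalently evaluating the antiderivative F(x) = x^5/5 + x^4/2 - x^3/3 + 9*x^2/2 + 9*x at the endpoints):
  F(1) − F(−1) = 208/15 − (-58/15) = 266/15.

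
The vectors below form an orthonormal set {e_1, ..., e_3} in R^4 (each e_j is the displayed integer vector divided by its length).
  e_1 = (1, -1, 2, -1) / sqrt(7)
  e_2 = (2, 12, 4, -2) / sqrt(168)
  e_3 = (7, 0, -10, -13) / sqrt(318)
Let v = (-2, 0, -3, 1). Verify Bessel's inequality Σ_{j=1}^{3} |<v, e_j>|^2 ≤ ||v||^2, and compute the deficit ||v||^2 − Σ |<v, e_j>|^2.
Σ |<v, e_j>|^2 = 717/53; ||v||^2 = 14; deficit = 25/53

Write each e_j = u_j / sqrt(<u_j, u_j>) where u_j is the displayed integer vector. Then <v, e_j> = <v, u_j> / sqrt(<u_j, u_j>), so |<v, e_j>|^2 = <v, u_j>^2 / <u_j, u_j>.
Coefficients: <v, e_1> = -9/sqrt(7), <v, e_2> = -18/sqrt(168), <v, e_3> = 3/sqrt(318).
Square and sum: Σ |<v, e_j>|^2 = 717/53.
Compute ||v||^2 = v·v = 14.
Deficit = 14 − 717/53 = 25/53 ≥ 0, confirming Bessel's inequality. (The deficit equals ||v − Σ <v,e_j> e_j||^2, the squared distance from v to span{e_j}.)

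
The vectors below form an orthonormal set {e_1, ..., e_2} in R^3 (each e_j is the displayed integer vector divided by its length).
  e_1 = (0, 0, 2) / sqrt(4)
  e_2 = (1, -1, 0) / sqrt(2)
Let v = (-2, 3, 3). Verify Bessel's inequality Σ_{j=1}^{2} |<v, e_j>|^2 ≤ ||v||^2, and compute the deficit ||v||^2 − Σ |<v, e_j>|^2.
Σ |<v, e_j>|^2 = 43/2; ||v||^2 = 22; deficit = 1/2

Write each e_j = u_j / sqrt(<u_j, u_j>) where u_j is the displayed integer vector. Then <v, e_j> = <v, u_j> / sqrt(<u_j, u_j>), so |<v, e_j>|^2 = <v, u_j>^2 / <u_j, u_j>.
Coefficients: <v, e_1> = 6/sqrt(4), <v, e_2> = -5/sqrt(2).
Square and sum: Σ |<v, e_j>|^2 = 43/2.
Compute ||v||^2 = v·v = 22.
Deficit = 22 − 43/2 = 1/2 ≥ 0, confirming Bessel's inequality. (The deficit equals ||v − Σ <v,e_j> e_j||^2, the squared distance from v to span{e_j}.)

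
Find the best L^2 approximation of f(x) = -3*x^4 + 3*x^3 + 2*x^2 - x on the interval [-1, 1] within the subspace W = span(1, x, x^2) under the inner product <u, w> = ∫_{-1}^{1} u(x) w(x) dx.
g(x) = -4*x^2/7 + 4*x/5 + 9/35

The best approximation g ∈ W is the orthogonal projection of f onto W. Writing g = a_0 + a_1 x + a_2 x^2, the coefficients solve the normal equations G · a = b where
  G_{ij} = <φ_i, φ_j> and b_i = <f, φ_i>, with φ_0 = 1, φ_1 = x, φ_2 = x^2.
G =
  [2, 0, 2/3]
  [0, 2/3, 0]
  [2/3, 0, 2/5],
b = (2/15, 8/15, -2/35).
Solving gives a_0 = 9/35, a_1 = 4/5, a_2 = -4/7, so
  g(x) = -4*x^2/7 + 4*x/5 + 9/35.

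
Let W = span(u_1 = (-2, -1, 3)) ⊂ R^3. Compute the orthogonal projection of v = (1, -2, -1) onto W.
proj_W(v) = (3/7, 3/14, -9/14)

Set up U = [u_1 | ... | u_1] ∈ R^(3×1). The projector onto W = col(U) is P = U (U^T U)^(-1) U^T.
Compute U^T U =
  [14],
and U^T v = (-3).
Solve U^T U · c = U^T v for the coefficients: c = (-3/14). The projection is proj_W(v) = U c.
Check: (v - proj_W(v)) · u_1 = 0  (should be 0).
Result: proj_W(v) = (3/7, 3/14, -9/14).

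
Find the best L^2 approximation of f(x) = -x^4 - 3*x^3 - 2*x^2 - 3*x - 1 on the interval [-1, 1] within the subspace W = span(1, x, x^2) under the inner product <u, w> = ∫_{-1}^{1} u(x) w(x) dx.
g(x) = -20*x^2/7 - 24*x/5 - 32/35

The best approximation g ∈ W is the orthogonal projection of f onto W. Writing g = a_0 + a_1 x + a_2 x^2, the coefficients solve the normal equations G · a = b where
  G_{ij} = <φ_i, φ_j> and b_i = <f, φ_i>, with φ_0 = 1, φ_1 = x, φ_2 = x^2.
G =
  [2, 0, 2/3]
  [0, 2/3, 0]
  [2/3, 0, 2/5],
b = (-56/15, -16/5, -184/105).
Solving gives a_0 = -32/35, a_1 = -24/5, a_2 = -20/7, so
  g(x) = -20*x^2/7 - 24*x/5 - 32/35.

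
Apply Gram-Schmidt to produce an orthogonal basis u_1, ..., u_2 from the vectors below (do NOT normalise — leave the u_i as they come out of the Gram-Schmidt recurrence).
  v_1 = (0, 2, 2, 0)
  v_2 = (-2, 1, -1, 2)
Orthogonal basis:
  u_1 = (0, 2, 2, 0)
  u_2 = (-2, 1, -1, 2)

Apply the Gram-Schmidt recurrence
  u_1 = v_1
  u_i = v_i − Σ_{j<i} ((v_i · u_j) / (u_j · u_j)) · u_j.

Step by step this gives:
  u_1 = (0, 2, 2, 0)
  u_2 = (-2, 1, -1, 2)

Orthogonality check:
  u_2 · u_1 = 0 (should be 0)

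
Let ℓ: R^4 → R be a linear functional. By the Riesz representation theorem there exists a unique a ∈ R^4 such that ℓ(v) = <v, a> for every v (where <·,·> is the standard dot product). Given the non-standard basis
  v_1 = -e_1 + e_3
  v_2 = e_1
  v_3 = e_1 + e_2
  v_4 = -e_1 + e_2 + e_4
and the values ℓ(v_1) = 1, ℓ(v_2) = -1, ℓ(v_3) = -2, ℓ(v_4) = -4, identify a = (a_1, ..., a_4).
a = (-1, -1, 0, -4)

Write a = (a_1, ..., a_4) in the standard basis. For each basis vector v_i, ℓ(v_i) = <v_i, a> is a linear equation in the a_j's. Collect the n equations into a matrix system V a = ℓ, where row i of V is v_i (expressed in the standard basis). Since V is invertible (lower-triangular with 1s on the diagonal, up to permutation), solve by back-substitution:
  V =
[[-1, 0, 1, 0],
 [1, 0, 0, 0],
 [1, 1, 0, 0],
 [-1, 1, 0, 1]]
  V a = (1, -1, -2, -4)
Solving gives a = (-1, -1, 0, -4).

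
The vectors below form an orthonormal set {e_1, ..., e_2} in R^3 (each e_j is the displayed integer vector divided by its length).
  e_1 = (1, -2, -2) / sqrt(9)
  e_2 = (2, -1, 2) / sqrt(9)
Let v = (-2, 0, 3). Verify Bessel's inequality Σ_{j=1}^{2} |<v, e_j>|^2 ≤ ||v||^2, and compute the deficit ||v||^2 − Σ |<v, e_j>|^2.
Σ |<v, e_j>|^2 = 68/9; ||v||^2 = 13; deficit = 49/9

Write each e_j = u_j / sqrt(<u_j, u_j>) where u_j is the displayed integer vector. Then <v, e_j> = <v, u_j> / sqrt(<u_j, u_j>), so |<v, e_j>|^2 = <v, u_j>^2 / <u_j, u_j>.
Coefficients: <v, e_1> = -8/sqrt(9), <v, e_2> = 2/sqrt(9).
Square and sum: Σ |<v, e_j>|^2 = 68/9.
Compute ||v||^2 = v·v = 13.
Deficit = 13 − 68/9 = 49/9 ≥ 0, confirming Bessel's inequality. (The deficit equals ||v − Σ <v,e_j> e_j||^2, the squared distance from v to span{e_j}.)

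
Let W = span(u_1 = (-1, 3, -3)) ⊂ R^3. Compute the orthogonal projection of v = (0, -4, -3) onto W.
proj_W(v) = (3/19, -9/19, 9/19)

Set up U = [u_1 | ... | u_1] ∈ R^(3×1). The projector onto W = col(U) is P = U (U^T U)^(-1) U^T.
Compute U^T U =
  [19],
and U^T v = (-3).
Solve U^T U · c = U^T v for the coefficients: c = (-3/19). The projection is proj_W(v) = U c.
Check: (v - proj_W(v)) · u_1 = 0  (should be 0).
Result: proj_W(v) = (3/19, -9/19, 9/19).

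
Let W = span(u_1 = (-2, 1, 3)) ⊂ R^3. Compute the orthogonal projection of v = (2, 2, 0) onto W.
proj_W(v) = (2/7, -1/7, -3/7)

Set up U = [u_1 | ... | u_1] ∈ R^(3×1). The projector onto W = col(U) is P = U (U^T U)^(-1) U^T.
Compute U^T U =
  [14],
and U^T v = (-2).
Solve U^T U · c = U^T v for the coefficients: c = (-1/7). The projection is proj_W(v) = U c.
Check: (v - proj_W(v)) · u_1 = 0  (should be 0).
Result: proj_W(v) = (2/7, -1/7, -3/7).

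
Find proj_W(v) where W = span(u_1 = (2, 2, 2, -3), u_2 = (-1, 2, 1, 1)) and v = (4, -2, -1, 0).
proj_W(v) = (237/146, -168/73, -145/146, -130/73)

Set up U = [u_1 | ... | u_2] ∈ R^(4×2). The projector onto W = col(U) is P = U (U^T U)^(-1) U^T.
Compute U^T U =
  [21, 1]
  [1, 7],
and U^T v = (2, -9).
Solve U^T U · c = U^T v for the coefficients: c = (23/146, -191/146). The projection is proj_W(v) = U c.
Check: (v - proj_W(v)) · u_1 = 0  (should be 0).
Check: (v - proj_W(v)) · u_2 = 0  (should be 0).
Result: proj_W(v) = (237/146, -168/73, -145/146, -130/73).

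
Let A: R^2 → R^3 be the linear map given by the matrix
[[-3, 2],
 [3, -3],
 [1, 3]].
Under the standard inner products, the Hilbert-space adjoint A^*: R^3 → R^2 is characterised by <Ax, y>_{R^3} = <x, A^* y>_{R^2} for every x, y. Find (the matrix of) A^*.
A^* = A^T =
[[-3, 3, 1],
 [2, -3, 3]]

For real matrices with standard dot products, the defining identity <Ax, y> = <x, A^* y> gives (Ax)^T y = x^T (A^*) y, i.e. x^T A^T y = x^T (A^*) y. Since this holds for all x, y, we must have A^* = A^T. Therefore
A^* =
[[-3, 3, 1],
 [2, -3, 3]].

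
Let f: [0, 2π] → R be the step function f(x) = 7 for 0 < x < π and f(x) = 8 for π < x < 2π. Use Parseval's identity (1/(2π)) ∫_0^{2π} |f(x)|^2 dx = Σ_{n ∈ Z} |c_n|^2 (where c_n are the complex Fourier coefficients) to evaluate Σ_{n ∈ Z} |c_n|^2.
Σ |c_n|^2 = 113/2

Parseval equates the L^2 energy of f (normalised by 1/(2π)) with the ℓ^2 sum of its Fourier coefficients: (1/(2π)) ∫_0^{2π} |f|^2 = Σ |c_n|^2.
Compute the left side: (1/(2π)) [∫_0^π 7^2 dx + ∫_π^{2π} 8^2 dx] = (1/(2π)) · (49π + 64π) = (49 + 64)/2 = 113/2.
So Σ_{n ∈ Z} |c_n|^2 = 113/2.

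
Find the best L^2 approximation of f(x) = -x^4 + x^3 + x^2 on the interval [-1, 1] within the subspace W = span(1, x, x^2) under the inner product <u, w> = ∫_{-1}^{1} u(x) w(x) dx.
g(x) = x^2/7 + 3*x/5 + 3/35

The best approximation g ∈ W is the orthogonal projection of f onto W. Writing g = a_0 + a_1 x + a_2 x^2, the coefficients solve the normal equations G · a = b where
  G_{ij} = <φ_i, φ_j> and b_i = <f, φ_i>, with φ_0 = 1, φ_1 = x, φ_2 = x^2.
G =
  [2, 0, 2/3]
  [0, 2/3, 0]
  [2/3, 0, 2/5],
b = (4/15, 2/5, 4/35).
Solving gives a_0 = 3/35, a_1 = 3/5, a_2 = 1/7, so
  g(x) = x^2/7 + 3*x/5 + 3/35.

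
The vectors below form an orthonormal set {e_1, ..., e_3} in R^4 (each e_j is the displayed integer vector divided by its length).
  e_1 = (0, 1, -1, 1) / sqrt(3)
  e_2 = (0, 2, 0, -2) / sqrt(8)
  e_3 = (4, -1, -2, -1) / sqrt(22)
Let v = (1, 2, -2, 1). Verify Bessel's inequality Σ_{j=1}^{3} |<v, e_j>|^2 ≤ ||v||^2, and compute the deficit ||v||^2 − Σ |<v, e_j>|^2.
Σ |<v, e_j>|^2 = 329/33; ||v||^2 = 10; deficit = 1/33

Write each e_j = u_j / sqrt(<u_j, u_j>) where u_j is the displayed integer vector. Then <v, e_j> = <v, u_j> / sqrt(<u_j, u_j>), so |<v, e_j>|^2 = <v, u_j>^2 / <u_j, u_j>.
Coefficients: <v, e_1> = 5/sqrt(3), <v, e_2> = 2/sqrt(8), <v, e_3> = 5/sqrt(22).
Square and sum: Σ |<v, e_j>|^2 = 329/33.
Compute ||v||^2 = v·v = 10.
Deficit = 10 − 329/33 = 1/33 ≥ 0, confirming Bessel's inequality. (The deficit equals ||v − Σ <v,e_j> e_j||^2, the squared distance from v to span{e_j}.)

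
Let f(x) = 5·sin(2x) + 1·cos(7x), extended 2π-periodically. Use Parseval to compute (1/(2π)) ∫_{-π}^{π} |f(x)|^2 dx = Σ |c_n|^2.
Σ |c_n|^2 = 13

Expand |f|^2 and use orthogonality of {sin(nx), cos(mx)} on [-π, π]:
  ∫_{-π}^{π} sin(nx)^2 dx = π, ∫ cos(mx)^2 dx = π, and cross terms integrate to 0.
So ∫_{-π}^{π} f(x)^2 dx = 5^2 · π + 1^2 · π = (25 + 1)π.
Divide by 2π: (25 + 1)/2 = 13.
By Parseval, this equals Σ |c_n|^2.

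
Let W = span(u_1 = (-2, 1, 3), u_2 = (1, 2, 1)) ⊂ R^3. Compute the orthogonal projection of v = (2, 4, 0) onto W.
proj_W(v) = (8/3, 10/3, 2/3)

Set up U = [u_1 | ... | u_2] ∈ R^(3×2). The projector onto W = col(U) is P = U (U^T U)^(-1) U^T.
Compute U^T U =
  [14, 3]
  [3, 6],
and U^T v = (0, 10).
Solve U^T U · c = U^T v for the coefficients: c = (-2/5, 28/15). The projection is proj_W(v) = U c.
Check: (v - proj_W(v)) · u_1 = 0  (should be 0).
Check: (v - proj_W(v)) · u_2 = 0  (should be 0).
Result: proj_W(v) = (8/3, 10/3, 2/3).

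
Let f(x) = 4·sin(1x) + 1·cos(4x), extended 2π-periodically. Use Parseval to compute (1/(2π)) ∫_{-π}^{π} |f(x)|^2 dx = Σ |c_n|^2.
Σ |c_n|^2 = 17/2

Expand |f|^2 and use orthogonality of {sin(nx), cos(mx)} on [-π, π]:
  ∫_{-π}^{π} sin(nx)^2 dx = π, ∫ cos(mx)^2 dx = π, and cross terms integrate to 0.
So ∫_{-π}^{π} f(x)^2 dx = 4^2 · π + 1^2 · π = (16 + 1)π.
Divide by 2π: (16 + 1)/2 = 17/2.
By Parseval, this equals Σ |c_n|^2.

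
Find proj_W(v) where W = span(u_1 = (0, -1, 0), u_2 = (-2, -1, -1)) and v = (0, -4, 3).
proj_W(v) = (6/5, -4, 3/5)

Set up U = [u_1 | ... | u_2] ∈ R^(3×2). The projector onto W = col(U) is P = U (U^T U)^(-1) U^T.
Compute U^T U =
  [1, 1]
  [1, 6],
and U^T v = (4, 1).
Solve U^T U · c = U^T v for the coefficients: c = (23/5, -3/5). The projection is proj_W(v) = U c.
Check: (v - proj_W(v)) · u_1 = 0  (should be 0).
Check: (v - proj_W(v)) · u_2 = 0  (should be 0).
Result: proj_W(v) = (6/5, -4, 3/5).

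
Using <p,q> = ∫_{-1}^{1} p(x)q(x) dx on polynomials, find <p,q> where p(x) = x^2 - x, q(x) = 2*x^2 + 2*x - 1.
<p,q> = -6/5

Expand the product: p(x)·q(x) = 2*x^4 - 3*x^2 + x.
∫_{-1}^{1} of each monomial x^k gives [2/(k+1) if k even, 0 if k odd]. Integrating term-by-term (or equivalently evaluating the antiderivative F(x) = 2*x^5/5 - x^3 + x^2/2 at the endpoints):
  F(1) − F(−1) = -1/10 − (11/10) = -6/5.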